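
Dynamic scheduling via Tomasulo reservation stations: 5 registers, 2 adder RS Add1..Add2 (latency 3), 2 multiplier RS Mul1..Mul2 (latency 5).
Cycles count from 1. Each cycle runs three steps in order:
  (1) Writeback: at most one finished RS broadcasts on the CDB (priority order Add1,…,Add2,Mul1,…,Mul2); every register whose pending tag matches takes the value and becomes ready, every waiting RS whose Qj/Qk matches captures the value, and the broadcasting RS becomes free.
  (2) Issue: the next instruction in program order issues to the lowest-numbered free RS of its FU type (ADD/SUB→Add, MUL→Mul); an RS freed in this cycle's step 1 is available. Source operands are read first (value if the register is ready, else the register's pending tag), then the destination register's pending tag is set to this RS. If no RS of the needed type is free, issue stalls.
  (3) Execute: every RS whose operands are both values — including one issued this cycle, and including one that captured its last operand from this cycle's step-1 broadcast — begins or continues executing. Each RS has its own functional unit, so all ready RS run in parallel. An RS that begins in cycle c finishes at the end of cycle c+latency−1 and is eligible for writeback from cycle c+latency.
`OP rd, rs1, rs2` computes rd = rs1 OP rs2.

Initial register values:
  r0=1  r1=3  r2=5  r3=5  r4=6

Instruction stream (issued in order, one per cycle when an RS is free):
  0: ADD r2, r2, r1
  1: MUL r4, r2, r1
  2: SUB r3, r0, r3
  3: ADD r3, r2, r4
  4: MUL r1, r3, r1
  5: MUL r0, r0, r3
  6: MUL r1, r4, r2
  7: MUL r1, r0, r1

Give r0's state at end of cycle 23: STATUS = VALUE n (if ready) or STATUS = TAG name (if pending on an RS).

STATUS = VALUE 32

cycle 1: issue ADD r2<-Add1 // r0:1,r1:3,r2:Add1,r3:5,r4:6
cycle 2: issue MUL r4<-Mul1 // r0:1,r1:3,r2:Add1,r3:5,r4:Mul1
cycle 3: issue SUB r3<-Add2 // r0:1,r1:3,r2:Add1,r3:Add2,r4:Mul1
cycle 4: CDB Add1=8; issue ADD r3<-Add1 // r0:1,r1:3,r2:8,r3:Add1,r4:Mul1
cycle 5: issue MUL r1<-Mul2 // r0:1,r1:Mul2,r2:8,r3:Add1,r4:Mul1
cycle 6: CDB Add2=-4; stall // r0:1,r1:Mul2,r2:8,r3:Add1,r4:Mul1
cycle 7: stall // r0:1,r1:Mul2,r2:8,r3:Add1,r4:Mul1
cycle 8: stall // r0:1,r1:Mul2,r2:8,r3:Add1,r4:Mul1
cycle 9: CDB Mul1=24; issue MUL r0<-Mul1 // r0:Mul1,r1:Mul2,r2:8,r3:Add1,r4:24
cycle 10: stall // r0:Mul1,r1:Mul2,r2:8,r3:Add1,r4:24
cycle 11: stall // r0:Mul1,r1:Mul2,r2:8,r3:Add1,r4:24
cycle 12: CDB Add1=32; stall // r0:Mul1,r1:Mul2,r2:8,r3:32,r4:24
cycle 13: stall // r0:Mul1,r1:Mul2,r2:8,r3:32,r4:24
cycle 14: stall // r0:Mul1,r1:Mul2,r2:8,r3:32,r4:24
cycle 15: stall // r0:Mul1,r1:Mul2,r2:8,r3:32,r4:24
cycle 16: stall // r0:Mul1,r1:Mul2,r2:8,r3:32,r4:24
cycle 17: CDB Mul1=32; issue MUL r1<-Mul1 // r0:32,r1:Mul1,r2:8,r3:32,r4:24
cycle 18: CDB Mul2=96; issue MUL r1<-Mul2 // r0:32,r1:Mul2,r2:8,r3:32,r4:24
cycle 19: - // r0:32,r1:Mul2,r2:8,r3:32,r4:24
cycle 20: - // r0:32,r1:Mul2,r2:8,r3:32,r4:24
cycle 21: - // r0:32,r1:Mul2,r2:8,r3:32,r4:24
cycle 22: CDB Mul1=192 // r0:32,r1:Mul2,r2:8,r3:32,r4:24
cycle 23: - // r0:32,r1:Mul2,r2:8,r3:32,r4:24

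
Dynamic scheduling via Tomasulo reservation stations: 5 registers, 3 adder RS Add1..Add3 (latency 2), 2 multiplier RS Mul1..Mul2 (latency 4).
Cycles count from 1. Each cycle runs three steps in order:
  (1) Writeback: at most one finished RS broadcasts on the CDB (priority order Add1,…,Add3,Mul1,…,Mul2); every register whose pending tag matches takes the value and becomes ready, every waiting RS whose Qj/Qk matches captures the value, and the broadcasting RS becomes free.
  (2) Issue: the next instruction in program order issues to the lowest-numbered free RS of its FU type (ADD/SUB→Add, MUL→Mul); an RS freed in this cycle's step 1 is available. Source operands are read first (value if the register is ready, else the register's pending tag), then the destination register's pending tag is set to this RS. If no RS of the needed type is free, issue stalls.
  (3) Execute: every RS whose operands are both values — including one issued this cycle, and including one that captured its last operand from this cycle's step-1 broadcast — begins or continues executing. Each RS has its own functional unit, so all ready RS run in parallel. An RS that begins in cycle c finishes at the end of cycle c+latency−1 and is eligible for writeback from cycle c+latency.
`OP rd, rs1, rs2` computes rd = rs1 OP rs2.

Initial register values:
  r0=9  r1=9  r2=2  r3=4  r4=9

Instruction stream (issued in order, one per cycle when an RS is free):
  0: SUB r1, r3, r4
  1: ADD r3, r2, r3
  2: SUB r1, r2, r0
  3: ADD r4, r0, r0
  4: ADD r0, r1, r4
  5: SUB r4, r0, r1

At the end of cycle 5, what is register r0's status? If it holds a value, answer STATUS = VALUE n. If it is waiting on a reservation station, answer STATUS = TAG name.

c1: issue SUB r1<-Add1 | r0:9,r1:Add1,r2:2,r3:4,r4:9
c2: issue ADD r3<-Add2 | r0:9,r1:Add1,r2:2,r3:Add2,r4:9
c3: CDB Add1=-5; issue SUB r1<-Add1 | r0:9,r1:Add1,r2:2,r3:Add2,r4:9
c4: CDB Add2=6; issue ADD r4<-Add2 | r0:9,r1:Add1,r2:2,r3:6,r4:Add2
c5: CDB Add1=-7; issue ADD r0<-Add1 | r0:Add1,r1:-7,r2:2,r3:6,r4:Add2

STATUS = TAG Add1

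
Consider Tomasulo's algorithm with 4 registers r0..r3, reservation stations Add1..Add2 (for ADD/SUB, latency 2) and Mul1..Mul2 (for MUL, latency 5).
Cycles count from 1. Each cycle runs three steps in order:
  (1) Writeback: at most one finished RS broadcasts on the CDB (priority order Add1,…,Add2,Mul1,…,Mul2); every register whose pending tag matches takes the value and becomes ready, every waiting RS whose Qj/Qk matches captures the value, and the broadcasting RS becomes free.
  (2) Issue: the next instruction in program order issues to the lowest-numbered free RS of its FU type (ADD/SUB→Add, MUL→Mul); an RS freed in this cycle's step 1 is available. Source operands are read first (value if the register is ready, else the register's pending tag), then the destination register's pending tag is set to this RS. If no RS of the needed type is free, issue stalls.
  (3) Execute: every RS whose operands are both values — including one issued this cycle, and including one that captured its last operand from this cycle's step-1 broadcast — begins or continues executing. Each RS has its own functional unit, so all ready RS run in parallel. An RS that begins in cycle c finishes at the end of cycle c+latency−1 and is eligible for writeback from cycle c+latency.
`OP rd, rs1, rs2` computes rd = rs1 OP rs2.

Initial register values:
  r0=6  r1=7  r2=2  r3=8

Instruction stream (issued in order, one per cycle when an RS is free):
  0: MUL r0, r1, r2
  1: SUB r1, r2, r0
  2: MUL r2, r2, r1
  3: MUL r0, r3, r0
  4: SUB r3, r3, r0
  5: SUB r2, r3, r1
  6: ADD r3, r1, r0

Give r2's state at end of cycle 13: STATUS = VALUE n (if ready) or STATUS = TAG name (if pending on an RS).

c1: issue MUL r0<-Mul1 | r0:Mul1,r1:7,r2:2,r3:8
c2: issue SUB r1<-Add1 | r0:Mul1,r1:Add1,r2:2,r3:8
c3: issue MUL r2<-Mul2 | r0:Mul1,r1:Add1,r2:Mul2,r3:8
c4: stall | r0:Mul1,r1:Add1,r2:Mul2,r3:8
c5: stall | r0:Mul1,r1:Add1,r2:Mul2,r3:8
c6: CDB Mul1=14; issue MUL r0<-Mul1 | r0:Mul1,r1:Add1,r2:Mul2,r3:8
c7: issue SUB r3<-Add2 | r0:Mul1,r1:Add1,r2:Mul2,r3:Add2
c8: CDB Add1=-12; issue SUB r2<-Add1 | r0:Mul1,r1:-12,r2:Add1,r3:Add2
c9: stall | r0:Mul1,r1:-12,r2:Add1,r3:Add2
c10: stall | r0:Mul1,r1:-12,r2:Add1,r3:Add2
c11: CDB Mul1=112; stall | r0:112,r1:-12,r2:Add1,r3:Add2
c12: stall | r0:112,r1:-12,r2:Add1,r3:Add2
c13: CDB Add2=-104; issue ADD r3<-Add2 | r0:112,r1:-12,r2:Add1,r3:Add2

STATUS = TAG Add1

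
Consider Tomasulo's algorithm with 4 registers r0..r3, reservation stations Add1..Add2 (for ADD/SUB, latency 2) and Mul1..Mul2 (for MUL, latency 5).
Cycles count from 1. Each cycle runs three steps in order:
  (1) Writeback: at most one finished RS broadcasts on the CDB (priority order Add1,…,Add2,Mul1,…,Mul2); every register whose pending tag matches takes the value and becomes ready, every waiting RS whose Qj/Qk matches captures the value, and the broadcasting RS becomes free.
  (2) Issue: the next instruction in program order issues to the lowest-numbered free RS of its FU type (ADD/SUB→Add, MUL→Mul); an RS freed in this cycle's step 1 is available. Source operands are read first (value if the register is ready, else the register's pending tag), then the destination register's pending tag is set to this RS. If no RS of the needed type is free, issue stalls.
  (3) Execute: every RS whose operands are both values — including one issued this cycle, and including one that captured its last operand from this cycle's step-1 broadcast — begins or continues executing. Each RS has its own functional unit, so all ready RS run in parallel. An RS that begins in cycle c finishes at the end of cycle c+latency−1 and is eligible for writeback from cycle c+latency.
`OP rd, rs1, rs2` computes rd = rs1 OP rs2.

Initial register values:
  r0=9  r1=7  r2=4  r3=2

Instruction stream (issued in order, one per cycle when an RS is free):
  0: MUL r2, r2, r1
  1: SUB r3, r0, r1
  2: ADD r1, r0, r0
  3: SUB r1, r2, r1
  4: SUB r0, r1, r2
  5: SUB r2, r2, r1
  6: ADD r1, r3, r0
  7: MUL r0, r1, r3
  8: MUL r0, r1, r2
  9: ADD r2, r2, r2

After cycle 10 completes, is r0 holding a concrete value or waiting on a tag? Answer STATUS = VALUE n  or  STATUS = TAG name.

STATUS = TAG Add2

c1: issue MUL r2<-Mul1 | r0:9,r1:7,r2:Mul1,r3:2
c2: issue SUB r3<-Add1 | r0:9,r1:7,r2:Mul1,r3:Add1
c3: issue ADD r1<-Add2 | r0:9,r1:Add2,r2:Mul1,r3:Add1
c4: CDB Add1=2; issue SUB r1<-Add1 | r0:9,r1:Add1,r2:Mul1,r3:2
c5: CDB Add2=18; issue SUB r0<-Add2 | r0:Add2,r1:Add1,r2:Mul1,r3:2
c6: CDB Mul1=28; stall | r0:Add2,r1:Add1,r2:28,r3:2
c7: stall | r0:Add2,r1:Add1,r2:28,r3:2
c8: CDB Add1=10; issue SUB r2<-Add1 | r0:Add2,r1:10,r2:Add1,r3:2
c9: stall | r0:Add2,r1:10,r2:Add1,r3:2
c10: CDB Add1=18; issue ADD r1<-Add1 | r0:Add2,r1:Add1,r2:18,r3:2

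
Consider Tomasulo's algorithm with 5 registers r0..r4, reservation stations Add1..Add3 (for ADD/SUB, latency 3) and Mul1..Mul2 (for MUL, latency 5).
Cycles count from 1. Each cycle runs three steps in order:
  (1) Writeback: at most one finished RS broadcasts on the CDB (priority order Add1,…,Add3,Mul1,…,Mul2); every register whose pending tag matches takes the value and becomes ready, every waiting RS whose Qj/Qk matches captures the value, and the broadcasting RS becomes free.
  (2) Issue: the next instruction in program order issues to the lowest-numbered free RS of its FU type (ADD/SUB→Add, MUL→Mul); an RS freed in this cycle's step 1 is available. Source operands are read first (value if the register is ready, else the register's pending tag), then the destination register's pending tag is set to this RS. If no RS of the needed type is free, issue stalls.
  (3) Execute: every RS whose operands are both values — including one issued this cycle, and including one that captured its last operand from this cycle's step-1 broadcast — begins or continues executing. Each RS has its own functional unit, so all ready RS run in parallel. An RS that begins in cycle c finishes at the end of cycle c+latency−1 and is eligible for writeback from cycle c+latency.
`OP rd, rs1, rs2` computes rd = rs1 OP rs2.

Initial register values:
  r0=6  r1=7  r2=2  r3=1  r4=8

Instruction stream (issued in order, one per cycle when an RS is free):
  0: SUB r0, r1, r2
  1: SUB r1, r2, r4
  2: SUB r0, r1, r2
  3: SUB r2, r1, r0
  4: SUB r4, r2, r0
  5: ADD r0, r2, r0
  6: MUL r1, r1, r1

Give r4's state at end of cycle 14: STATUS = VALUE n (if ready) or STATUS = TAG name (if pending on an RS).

STATUS = VALUE 10

cycle 1: issue SUB r0<-Add1 // r0:Add1,r1:7,r2:2,r3:1,r4:8
cycle 2: issue SUB r1<-Add2 // r0:Add1,r1:Add2,r2:2,r3:1,r4:8
cycle 3: issue SUB r0<-Add3 // r0:Add3,r1:Add2,r2:2,r3:1,r4:8
cycle 4: CDB Add1=5; issue SUB r2<-Add1 // r0:Add3,r1:Add2,r2:Add1,r3:1,r4:8
cycle 5: CDB Add2=-6; issue SUB r4<-Add2 // r0:Add3,r1:-6,r2:Add1,r3:1,r4:Add2
cycle 6: stall // r0:Add3,r1:-6,r2:Add1,r3:1,r4:Add2
cycle 7: stall // r0:Add3,r1:-6,r2:Add1,r3:1,r4:Add2
cycle 8: CDB Add3=-8; issue ADD r0<-Add3 // r0:Add3,r1:-6,r2:Add1,r3:1,r4:Add2
cycle 9: issue MUL r1<-Mul1 // r0:Add3,r1:Mul1,r2:Add1,r3:1,r4:Add2
cycle 10: - // r0:Add3,r1:Mul1,r2:Add1,r3:1,r4:Add2
cycle 11: CDB Add1=2 // r0:Add3,r1:Mul1,r2:2,r3:1,r4:Add2
cycle 12: - // r0:Add3,r1:Mul1,r2:2,r3:1,r4:Add2
cycle 13: - // r0:Add3,r1:Mul1,r2:2,r3:1,r4:Add2
cycle 14: CDB Add2=10 // r0:Add3,r1:Mul1,r2:2,r3:1,r4:10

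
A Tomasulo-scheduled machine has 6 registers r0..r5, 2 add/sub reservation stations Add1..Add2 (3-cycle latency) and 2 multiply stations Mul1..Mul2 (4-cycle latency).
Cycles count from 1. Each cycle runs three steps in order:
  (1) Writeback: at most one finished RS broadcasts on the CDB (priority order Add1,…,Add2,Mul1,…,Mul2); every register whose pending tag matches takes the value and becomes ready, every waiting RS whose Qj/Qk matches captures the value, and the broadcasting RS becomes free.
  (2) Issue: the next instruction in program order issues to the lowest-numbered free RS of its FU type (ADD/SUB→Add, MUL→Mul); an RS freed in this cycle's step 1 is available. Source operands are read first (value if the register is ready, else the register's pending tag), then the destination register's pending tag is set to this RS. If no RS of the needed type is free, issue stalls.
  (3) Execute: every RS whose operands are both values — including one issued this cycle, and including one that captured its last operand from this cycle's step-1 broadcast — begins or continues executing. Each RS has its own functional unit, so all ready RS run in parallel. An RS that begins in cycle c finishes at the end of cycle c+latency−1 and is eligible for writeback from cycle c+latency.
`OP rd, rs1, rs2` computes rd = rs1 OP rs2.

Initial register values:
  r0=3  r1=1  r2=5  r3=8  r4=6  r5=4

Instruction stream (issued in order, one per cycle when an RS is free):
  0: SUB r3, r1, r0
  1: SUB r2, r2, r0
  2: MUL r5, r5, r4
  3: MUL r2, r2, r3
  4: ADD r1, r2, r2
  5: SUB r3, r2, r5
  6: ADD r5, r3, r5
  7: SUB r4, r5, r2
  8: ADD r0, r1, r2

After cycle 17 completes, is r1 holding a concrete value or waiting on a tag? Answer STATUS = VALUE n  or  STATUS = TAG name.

STATUS = VALUE -8

c1: issue SUB r3<-Add1 | r0:3,r1:1,r2:5,r3:Add1,r4:6,r5:4
c2: issue SUB r2<-Add2 | r0:3,r1:1,r2:Add2,r3:Add1,r4:6,r5:4
c3: issue MUL r5<-Mul1 | r0:3,r1:1,r2:Add2,r3:Add1,r4:6,r5:Mul1
c4: CDB Add1=-2; issue MUL r2<-Mul2 | r0:3,r1:1,r2:Mul2,r3:-2,r4:6,r5:Mul1
c5: CDB Add2=2; issue ADD r1<-Add1 | r0:3,r1:Add1,r2:Mul2,r3:-2,r4:6,r5:Mul1
c6: issue SUB r3<-Add2 | r0:3,r1:Add1,r2:Mul2,r3:Add2,r4:6,r5:Mul1
c7: CDB Mul1=24; stall | r0:3,r1:Add1,r2:Mul2,r3:Add2,r4:6,r5:24
c8: stall | r0:3,r1:Add1,r2:Mul2,r3:Add2,r4:6,r5:24
c9: CDB Mul2=-4; stall | r0:3,r1:Add1,r2:-4,r3:Add2,r4:6,r5:24
c10: stall | r0:3,r1:Add1,r2:-4,r3:Add2,r4:6,r5:24
c11: stall | r0:3,r1:Add1,r2:-4,r3:Add2,r4:6,r5:24
c12: CDB Add1=-8; issue ADD r5<-Add1 | r0:3,r1:-8,r2:-4,r3:Add2,r4:6,r5:Add1
c13: CDB Add2=-28; issue SUB r4<-Add2 | r0:3,r1:-8,r2:-4,r3:-28,r4:Add2,r5:Add1
c14: stall | r0:3,r1:-8,r2:-4,r3:-28,r4:Add2,r5:Add1
c15: stall | r0:3,r1:-8,r2:-4,r3:-28,r4:Add2,r5:Add1
c16: CDB Add1=-4; issue ADD r0<-Add1 | r0:Add1,r1:-8,r2:-4,r3:-28,r4:Add2,r5:-4
c17: - | r0:Add1,r1:-8,r2:-4,r3:-28,r4:Add2,r5:-4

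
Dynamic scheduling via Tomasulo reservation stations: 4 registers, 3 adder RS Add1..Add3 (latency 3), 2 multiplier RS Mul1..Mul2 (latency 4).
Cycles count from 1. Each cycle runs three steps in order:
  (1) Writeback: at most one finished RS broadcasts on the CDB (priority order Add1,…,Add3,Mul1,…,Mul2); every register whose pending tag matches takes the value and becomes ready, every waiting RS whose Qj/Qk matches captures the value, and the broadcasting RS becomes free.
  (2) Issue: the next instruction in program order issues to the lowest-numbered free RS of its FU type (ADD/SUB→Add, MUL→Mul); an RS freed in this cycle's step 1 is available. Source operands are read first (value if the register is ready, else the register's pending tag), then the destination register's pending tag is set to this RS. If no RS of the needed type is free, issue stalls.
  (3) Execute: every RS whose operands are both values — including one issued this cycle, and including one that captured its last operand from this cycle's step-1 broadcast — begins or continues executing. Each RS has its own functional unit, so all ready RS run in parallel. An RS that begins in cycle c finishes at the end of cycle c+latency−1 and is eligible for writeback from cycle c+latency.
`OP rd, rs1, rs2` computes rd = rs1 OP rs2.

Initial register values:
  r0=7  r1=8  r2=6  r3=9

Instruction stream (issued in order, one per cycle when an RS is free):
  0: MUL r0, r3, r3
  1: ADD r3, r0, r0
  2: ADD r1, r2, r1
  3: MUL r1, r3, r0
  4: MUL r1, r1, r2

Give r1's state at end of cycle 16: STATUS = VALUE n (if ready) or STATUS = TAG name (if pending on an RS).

  c1: issue MUL r0<-Mul1  regs: r0:Mul1,r1:8,r2:6,r3:9
  c2: issue ADD r3<-Add1  regs: r0:Mul1,r1:8,r2:6,r3:Add1
  c3: issue ADD r1<-Add2  regs: r0:Mul1,r1:Add2,r2:6,r3:Add1
  c4: issue MUL r1<-Mul2  regs: r0:Mul1,r1:Mul2,r2:6,r3:Add1
  c5: CDB Mul1=81; issue MUL r1<-Mul1  regs: r0:81,r1:Mul1,r2:6,r3:Add1
  c6: CDB Add2=14  regs: r0:81,r1:Mul1,r2:6,r3:Add1
  c7: -  regs: r0:81,r1:Mul1,r2:6,r3:Add1
  c8: CDB Add1=162  regs: r0:81,r1:Mul1,r2:6,r3:162
  c9: -  regs: r0:81,r1:Mul1,r2:6,r3:162
  c10: -  regs: r0:81,r1:Mul1,r2:6,r3:162
  c11: -  regs: r0:81,r1:Mul1,r2:6,r3:162
  c12: CDB Mul2=13122  regs: r0:81,r1:Mul1,r2:6,r3:162
  c13: -  regs: r0:81,r1:Mul1,r2:6,r3:162
  c14: -  regs: r0:81,r1:Mul1,r2:6,r3:162
  c15: -  regs: r0:81,r1:Mul1,r2:6,r3:162
  c16: CDB Mul1=78732  regs: r0:81,r1:78732,r2:6,r3:162

STATUS = VALUE 78732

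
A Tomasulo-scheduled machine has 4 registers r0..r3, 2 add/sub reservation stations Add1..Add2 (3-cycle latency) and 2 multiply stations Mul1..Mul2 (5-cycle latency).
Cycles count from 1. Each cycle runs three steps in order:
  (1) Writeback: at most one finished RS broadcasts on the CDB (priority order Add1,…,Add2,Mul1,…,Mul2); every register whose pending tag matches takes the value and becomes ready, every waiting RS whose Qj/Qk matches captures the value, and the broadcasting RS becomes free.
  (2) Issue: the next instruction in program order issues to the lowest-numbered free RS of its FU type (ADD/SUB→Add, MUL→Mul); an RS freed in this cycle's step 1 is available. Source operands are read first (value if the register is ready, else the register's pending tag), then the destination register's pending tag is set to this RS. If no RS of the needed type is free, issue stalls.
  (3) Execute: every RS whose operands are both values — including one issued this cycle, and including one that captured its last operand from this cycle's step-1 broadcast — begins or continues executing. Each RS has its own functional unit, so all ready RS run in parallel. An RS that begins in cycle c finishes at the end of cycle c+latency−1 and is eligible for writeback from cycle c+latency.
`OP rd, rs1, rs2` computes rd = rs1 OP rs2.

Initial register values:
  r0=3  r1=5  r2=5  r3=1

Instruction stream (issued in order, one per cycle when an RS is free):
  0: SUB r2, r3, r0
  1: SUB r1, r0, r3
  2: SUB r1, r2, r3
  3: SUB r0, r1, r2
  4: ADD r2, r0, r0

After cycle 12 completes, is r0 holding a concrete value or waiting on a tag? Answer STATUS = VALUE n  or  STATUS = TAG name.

  c1: issue SUB r2<-Add1  regs: r0:3,r1:5,r2:Add1,r3:1
  c2: issue SUB r1<-Add2  regs: r0:3,r1:Add2,r2:Add1,r3:1
  c3: stall  regs: r0:3,r1:Add2,r2:Add1,r3:1
  c4: CDB Add1=-2; issue SUB r1<-Add1  regs: r0:3,r1:Add1,r2:-2,r3:1
  c5: CDB Add2=2; issue SUB r0<-Add2  regs: r0:Add2,r1:Add1,r2:-2,r3:1
  c6: stall  regs: r0:Add2,r1:Add1,r2:-2,r3:1
  c7: CDB Add1=-3; issue ADD r2<-Add1  regs: r0:Add2,r1:-3,r2:Add1,r3:1
  c8: -  regs: r0:Add2,r1:-3,r2:Add1,r3:1
  c9: -  regs: r0:Add2,r1:-3,r2:Add1,r3:1
  c10: CDB Add2=-1  regs: r0:-1,r1:-3,r2:Add1,r3:1
  c11: -  regs: r0:-1,r1:-3,r2:Add1,r3:1
  c12: -  regs: r0:-1,r1:-3,r2:Add1,r3:1

STATUS = VALUE -1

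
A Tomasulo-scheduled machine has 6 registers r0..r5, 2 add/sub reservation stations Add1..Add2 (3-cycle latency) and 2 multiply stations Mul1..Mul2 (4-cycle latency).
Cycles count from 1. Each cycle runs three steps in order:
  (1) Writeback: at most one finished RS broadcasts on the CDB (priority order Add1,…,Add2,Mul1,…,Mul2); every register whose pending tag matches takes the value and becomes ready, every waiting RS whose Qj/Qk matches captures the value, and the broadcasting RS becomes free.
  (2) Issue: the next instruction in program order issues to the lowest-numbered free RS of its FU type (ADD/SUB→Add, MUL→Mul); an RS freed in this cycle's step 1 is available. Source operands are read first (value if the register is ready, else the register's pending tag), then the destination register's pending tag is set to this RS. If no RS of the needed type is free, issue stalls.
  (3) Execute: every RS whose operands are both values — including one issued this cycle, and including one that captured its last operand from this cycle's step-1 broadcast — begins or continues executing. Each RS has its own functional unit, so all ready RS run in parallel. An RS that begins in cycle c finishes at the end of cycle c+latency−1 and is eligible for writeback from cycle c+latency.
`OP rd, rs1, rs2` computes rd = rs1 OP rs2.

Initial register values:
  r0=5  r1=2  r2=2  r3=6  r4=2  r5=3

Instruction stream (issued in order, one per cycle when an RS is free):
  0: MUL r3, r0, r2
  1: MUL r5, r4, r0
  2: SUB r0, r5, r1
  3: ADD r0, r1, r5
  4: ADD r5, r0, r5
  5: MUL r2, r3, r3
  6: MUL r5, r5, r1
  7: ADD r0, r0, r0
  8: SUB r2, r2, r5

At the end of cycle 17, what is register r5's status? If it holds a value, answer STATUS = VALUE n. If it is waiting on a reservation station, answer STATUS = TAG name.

STATUS = VALUE 44

cycle 1: issue MUL r3<-Mul1 // r0:5,r1:2,r2:2,r3:Mul1,r4:2,r5:3
cycle 2: issue MUL r5<-Mul2 // r0:5,r1:2,r2:2,r3:Mul1,r4:2,r5:Mul2
cycle 3: issue SUB r0<-Add1 // r0:Add1,r1:2,r2:2,r3:Mul1,r4:2,r5:Mul2
cycle 4: issue ADD r0<-Add2 // r0:Add2,r1:2,r2:2,r3:Mul1,r4:2,r5:Mul2
cycle 5: CDB Mul1=10; stall // r0:Add2,r1:2,r2:2,r3:10,r4:2,r5:Mul2
cycle 6: CDB Mul2=10; stall // r0:Add2,r1:2,r2:2,r3:10,r4:2,r5:10
cycle 7: stall // r0:Add2,r1:2,r2:2,r3:10,r4:2,r5:10
cycle 8: stall // r0:Add2,r1:2,r2:2,r3:10,r4:2,r5:10
cycle 9: CDB Add1=8; issue ADD r5<-Add1 // r0:Add2,r1:2,r2:2,r3:10,r4:2,r5:Add1
cycle 10: CDB Add2=12; issue MUL r2<-Mul1 // r0:12,r1:2,r2:Mul1,r3:10,r4:2,r5:Add1
cycle 11: issue MUL r5<-Mul2 // r0:12,r1:2,r2:Mul1,r3:10,r4:2,r5:Mul2
cycle 12: issue ADD r0<-Add2 // r0:Add2,r1:2,r2:Mul1,r3:10,r4:2,r5:Mul2
cycle 13: CDB Add1=22; issue SUB r2<-Add1 // r0:Add2,r1:2,r2:Add1,r3:10,r4:2,r5:Mul2
cycle 14: CDB Mul1=100 // r0:Add2,r1:2,r2:Add1,r3:10,r4:2,r5:Mul2
cycle 15: CDB Add2=24 // r0:24,r1:2,r2:Add1,r3:10,r4:2,r5:Mul2
cycle 16: - // r0:24,r1:2,r2:Add1,r3:10,r4:2,r5:Mul2
cycle 17: CDB Mul2=44 // r0:24,r1:2,r2:Add1,r3:10,r4:2,r5:44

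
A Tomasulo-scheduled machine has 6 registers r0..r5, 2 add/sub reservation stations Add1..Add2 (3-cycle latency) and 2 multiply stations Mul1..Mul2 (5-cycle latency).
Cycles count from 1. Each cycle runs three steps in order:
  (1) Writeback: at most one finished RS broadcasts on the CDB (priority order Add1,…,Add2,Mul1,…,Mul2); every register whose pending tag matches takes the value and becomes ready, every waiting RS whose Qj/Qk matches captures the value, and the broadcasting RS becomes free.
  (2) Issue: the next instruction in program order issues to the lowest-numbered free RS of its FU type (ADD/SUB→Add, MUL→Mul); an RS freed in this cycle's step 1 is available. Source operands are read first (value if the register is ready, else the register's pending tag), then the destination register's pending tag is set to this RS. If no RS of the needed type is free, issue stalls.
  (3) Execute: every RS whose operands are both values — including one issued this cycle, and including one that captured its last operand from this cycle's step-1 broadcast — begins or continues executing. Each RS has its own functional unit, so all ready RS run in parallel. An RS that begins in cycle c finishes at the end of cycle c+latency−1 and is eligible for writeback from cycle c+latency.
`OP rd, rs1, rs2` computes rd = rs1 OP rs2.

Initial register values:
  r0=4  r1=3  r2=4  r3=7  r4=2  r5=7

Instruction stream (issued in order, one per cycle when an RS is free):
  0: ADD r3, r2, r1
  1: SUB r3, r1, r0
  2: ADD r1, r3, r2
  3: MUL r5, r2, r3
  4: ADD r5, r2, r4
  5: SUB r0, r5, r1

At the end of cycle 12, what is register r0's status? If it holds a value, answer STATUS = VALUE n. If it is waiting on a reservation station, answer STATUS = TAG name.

cycle 1: issue ADD r3<-Add1 // r0:4,r1:3,r2:4,r3:Add1,r4:2,r5:7
cycle 2: issue SUB r3<-Add2 // r0:4,r1:3,r2:4,r3:Add2,r4:2,r5:7
cycle 3: stall // r0:4,r1:3,r2:4,r3:Add2,r4:2,r5:7
cycle 4: CDB Add1=7; issue ADD r1<-Add1 // r0:4,r1:Add1,r2:4,r3:Add2,r4:2,r5:7
cycle 5: CDB Add2=-1; issue MUL r5<-Mul1 // r0:4,r1:Add1,r2:4,r3:-1,r4:2,r5:Mul1
cycle 6: issue ADD r5<-Add2 // r0:4,r1:Add1,r2:4,r3:-1,r4:2,r5:Add2
cycle 7: stall // r0:4,r1:Add1,r2:4,r3:-1,r4:2,r5:Add2
cycle 8: CDB Add1=3; issue SUB r0<-Add1 // r0:Add1,r1:3,r2:4,r3:-1,r4:2,r5:Add2
cycle 9: CDB Add2=6 // r0:Add1,r1:3,r2:4,r3:-1,r4:2,r5:6
cycle 10: CDB Mul1=-4 // r0:Add1,r1:3,r2:4,r3:-1,r4:2,r5:6
cycle 11: - // r0:Add1,r1:3,r2:4,r3:-1,r4:2,r5:6
cycle 12: CDB Add1=3 // r0:3,r1:3,r2:4,r3:-1,r4:2,r5:6

STATUS = VALUE 3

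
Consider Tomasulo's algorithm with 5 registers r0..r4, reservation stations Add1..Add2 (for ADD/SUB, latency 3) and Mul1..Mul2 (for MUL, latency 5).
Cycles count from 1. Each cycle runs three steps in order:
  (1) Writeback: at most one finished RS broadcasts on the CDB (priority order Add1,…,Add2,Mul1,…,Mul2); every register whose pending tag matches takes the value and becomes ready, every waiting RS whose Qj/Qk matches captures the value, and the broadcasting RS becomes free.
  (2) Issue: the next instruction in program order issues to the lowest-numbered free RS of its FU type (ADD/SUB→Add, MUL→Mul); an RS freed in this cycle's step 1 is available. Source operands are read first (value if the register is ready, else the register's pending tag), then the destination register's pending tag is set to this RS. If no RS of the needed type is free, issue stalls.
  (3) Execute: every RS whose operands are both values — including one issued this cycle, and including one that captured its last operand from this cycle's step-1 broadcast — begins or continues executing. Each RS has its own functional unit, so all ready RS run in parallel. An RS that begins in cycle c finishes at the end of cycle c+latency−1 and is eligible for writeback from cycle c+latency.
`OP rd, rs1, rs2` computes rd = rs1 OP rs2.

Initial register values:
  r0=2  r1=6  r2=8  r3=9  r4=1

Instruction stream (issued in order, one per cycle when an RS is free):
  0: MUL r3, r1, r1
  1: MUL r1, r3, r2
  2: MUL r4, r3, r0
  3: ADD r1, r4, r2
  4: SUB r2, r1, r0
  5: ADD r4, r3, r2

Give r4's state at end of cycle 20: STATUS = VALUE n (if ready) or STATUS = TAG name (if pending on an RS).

c1: issue MUL r3<-Mul1 | r0:2,r1:6,r2:8,r3:Mul1,r4:1
c2: issue MUL r1<-Mul2 | r0:2,r1:Mul2,r2:8,r3:Mul1,r4:1
c3: stall | r0:2,r1:Mul2,r2:8,r3:Mul1,r4:1
c4: stall | r0:2,r1:Mul2,r2:8,r3:Mul1,r4:1
c5: stall | r0:2,r1:Mul2,r2:8,r3:Mul1,r4:1
c6: CDB Mul1=36; issue MUL r4<-Mul1 | r0:2,r1:Mul2,r2:8,r3:36,r4:Mul1
c7: issue ADD r1<-Add1 | r0:2,r1:Add1,r2:8,r3:36,r4:Mul1
c8: issue SUB r2<-Add2 | r0:2,r1:Add1,r2:Add2,r3:36,r4:Mul1
c9: stall | r0:2,r1:Add1,r2:Add2,r3:36,r4:Mul1
c10: stall | r0:2,r1:Add1,r2:Add2,r3:36,r4:Mul1
c11: CDB Mul1=72; stall | r0:2,r1:Add1,r2:Add2,r3:36,r4:72
c12: CDB Mul2=288; stall | r0:2,r1:Add1,r2:Add2,r3:36,r4:72
c13: stall | r0:2,r1:Add1,r2:Add2,r3:36,r4:72
c14: CDB Add1=80; issue ADD r4<-Add1 | r0:2,r1:80,r2:Add2,r3:36,r4:Add1
c15: - | r0:2,r1:80,r2:Add2,r3:36,r4:Add1
c16: - | r0:2,r1:80,r2:Add2,r3:36,r4:Add1
c17: CDB Add2=78 | r0:2,r1:80,r2:78,r3:36,r4:Add1
c18: - | r0:2,r1:80,r2:78,r3:36,r4:Add1
c19: - | r0:2,r1:80,r2:78,r3:36,r4:Add1
c20: CDB Add1=114 | r0:2,r1:80,r2:78,r3:36,r4:114

STATUS = VALUE 114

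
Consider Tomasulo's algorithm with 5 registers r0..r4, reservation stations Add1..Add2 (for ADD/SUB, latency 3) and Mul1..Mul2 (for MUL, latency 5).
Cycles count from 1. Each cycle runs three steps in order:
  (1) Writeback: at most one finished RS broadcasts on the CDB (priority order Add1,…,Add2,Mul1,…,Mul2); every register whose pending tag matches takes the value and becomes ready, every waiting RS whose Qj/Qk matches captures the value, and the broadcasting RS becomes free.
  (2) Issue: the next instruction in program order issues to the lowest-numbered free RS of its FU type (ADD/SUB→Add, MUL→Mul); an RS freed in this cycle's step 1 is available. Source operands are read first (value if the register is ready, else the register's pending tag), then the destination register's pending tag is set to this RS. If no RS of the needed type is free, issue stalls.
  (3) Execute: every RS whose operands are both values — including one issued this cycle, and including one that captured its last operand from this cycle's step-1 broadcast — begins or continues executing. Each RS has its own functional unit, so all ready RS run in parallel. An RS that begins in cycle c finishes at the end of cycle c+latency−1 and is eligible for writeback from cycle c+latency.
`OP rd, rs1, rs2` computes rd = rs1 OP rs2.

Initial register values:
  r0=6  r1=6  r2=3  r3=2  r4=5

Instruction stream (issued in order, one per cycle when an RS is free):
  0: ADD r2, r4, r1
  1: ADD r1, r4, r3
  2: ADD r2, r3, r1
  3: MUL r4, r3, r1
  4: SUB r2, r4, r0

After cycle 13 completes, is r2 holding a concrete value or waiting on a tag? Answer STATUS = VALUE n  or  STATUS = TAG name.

STATUS = VALUE 8

  c1: issue ADD r2<-Add1  regs: r0:6,r1:6,r2:Add1,r3:2,r4:5
  c2: issue ADD r1<-Add2  regs: r0:6,r1:Add2,r2:Add1,r3:2,r4:5
  c3: stall  regs: r0:6,r1:Add2,r2:Add1,r3:2,r4:5
  c4: CDB Add1=11; issue ADD r2<-Add1  regs: r0:6,r1:Add2,r2:Add1,r3:2,r4:5
  c5: CDB Add2=7; issue MUL r4<-Mul1  regs: r0:6,r1:7,r2:Add1,r3:2,r4:Mul1
  c6: issue SUB r2<-Add2  regs: r0:6,r1:7,r2:Add2,r3:2,r4:Mul1
  c7: -  regs: r0:6,r1:7,r2:Add2,r3:2,r4:Mul1
  c8: CDB Add1=9  regs: r0:6,r1:7,r2:Add2,r3:2,r4:Mul1
  c9: -  regs: r0:6,r1:7,r2:Add2,r3:2,r4:Mul1
  c10: CDB Mul1=14  regs: r0:6,r1:7,r2:Add2,r3:2,r4:14
  c11: -  regs: r0:6,r1:7,r2:Add2,r3:2,r4:14
  c12: -  regs: r0:6,r1:7,r2:Add2,r3:2,r4:14
  c13: CDB Add2=8  regs: r0:6,r1:7,r2:8,r3:2,r4:14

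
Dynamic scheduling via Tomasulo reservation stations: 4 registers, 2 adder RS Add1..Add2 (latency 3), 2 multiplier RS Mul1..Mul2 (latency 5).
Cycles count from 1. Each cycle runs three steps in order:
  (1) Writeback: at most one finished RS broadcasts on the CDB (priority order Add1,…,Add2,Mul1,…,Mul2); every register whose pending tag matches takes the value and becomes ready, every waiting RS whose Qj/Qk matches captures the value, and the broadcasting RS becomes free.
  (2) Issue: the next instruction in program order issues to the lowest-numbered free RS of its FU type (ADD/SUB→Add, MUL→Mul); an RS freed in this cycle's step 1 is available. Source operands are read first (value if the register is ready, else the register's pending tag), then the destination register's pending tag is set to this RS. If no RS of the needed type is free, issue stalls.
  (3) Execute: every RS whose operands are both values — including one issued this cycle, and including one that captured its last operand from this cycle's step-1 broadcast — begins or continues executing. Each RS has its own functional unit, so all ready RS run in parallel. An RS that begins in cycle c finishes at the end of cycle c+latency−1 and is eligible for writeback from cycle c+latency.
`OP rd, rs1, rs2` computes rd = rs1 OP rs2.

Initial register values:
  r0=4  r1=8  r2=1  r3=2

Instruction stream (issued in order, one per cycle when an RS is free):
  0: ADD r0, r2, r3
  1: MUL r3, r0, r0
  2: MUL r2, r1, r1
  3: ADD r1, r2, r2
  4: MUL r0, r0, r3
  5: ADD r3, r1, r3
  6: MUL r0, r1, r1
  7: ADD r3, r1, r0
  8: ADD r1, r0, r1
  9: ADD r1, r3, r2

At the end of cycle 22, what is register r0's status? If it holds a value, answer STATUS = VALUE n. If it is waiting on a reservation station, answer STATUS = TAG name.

  c1: issue ADD r0<-Add1  regs: r0:Add1,r1:8,r2:1,r3:2
  c2: issue MUL r3<-Mul1  regs: r0:Add1,r1:8,r2:1,r3:Mul1
  c3: issue MUL r2<-Mul2  regs: r0:Add1,r1:8,r2:Mul2,r3:Mul1
  c4: CDB Add1=3; issue ADD r1<-Add1  regs: r0:3,r1:Add1,r2:Mul2,r3:Mul1
  c5: stall  regs: r0:3,r1:Add1,r2:Mul2,r3:Mul1
  c6: stall  regs: r0:3,r1:Add1,r2:Mul2,r3:Mul1
  c7: stall  regs: r0:3,r1:Add1,r2:Mul2,r3:Mul1
  c8: CDB Mul2=64; issue MUL r0<-Mul2  regs: r0:Mul2,r1:Add1,r2:64,r3:Mul1
  c9: CDB Mul1=9; issue ADD r3<-Add2  regs: r0:Mul2,r1:Add1,r2:64,r3:Add2
  c10: issue MUL r0<-Mul1  regs: r0:Mul1,r1:Add1,r2:64,r3:Add2
  c11: CDB Add1=128; issue ADD r3<-Add1  regs: r0:Mul1,r1:128,r2:64,r3:Add1
  c12: stall  regs: r0:Mul1,r1:128,r2:64,r3:Add1
  c13: stall  regs: r0:Mul1,r1:128,r2:64,r3:Add1
  c14: CDB Add2=137; issue ADD r1<-Add2  regs: r0:Mul1,r1:Add2,r2:64,r3:Add1
  c15: CDB Mul2=27; stall  regs: r0:Mul1,r1:Add2,r2:64,r3:Add1
  c16: CDB Mul1=16384; stall  regs: r0:16384,r1:Add2,r2:64,r3:Add1
  c17: stall  regs: r0:16384,r1:Add2,r2:64,r3:Add1
  c18: stall  regs: r0:16384,r1:Add2,r2:64,r3:Add1
  c19: CDB Add1=16512; issue ADD r1<-Add1  regs: r0:16384,r1:Add1,r2:64,r3:16512
  c20: CDB Add2=16512  regs: r0:16384,r1:Add1,r2:64,r3:16512
  c21: -  regs: r0:16384,r1:Add1,r2:64,r3:16512
  c22: CDB Add1=16576  regs: r0:16384,r1:16576,r2:64,r3:16512

STATUS = VALUE 16384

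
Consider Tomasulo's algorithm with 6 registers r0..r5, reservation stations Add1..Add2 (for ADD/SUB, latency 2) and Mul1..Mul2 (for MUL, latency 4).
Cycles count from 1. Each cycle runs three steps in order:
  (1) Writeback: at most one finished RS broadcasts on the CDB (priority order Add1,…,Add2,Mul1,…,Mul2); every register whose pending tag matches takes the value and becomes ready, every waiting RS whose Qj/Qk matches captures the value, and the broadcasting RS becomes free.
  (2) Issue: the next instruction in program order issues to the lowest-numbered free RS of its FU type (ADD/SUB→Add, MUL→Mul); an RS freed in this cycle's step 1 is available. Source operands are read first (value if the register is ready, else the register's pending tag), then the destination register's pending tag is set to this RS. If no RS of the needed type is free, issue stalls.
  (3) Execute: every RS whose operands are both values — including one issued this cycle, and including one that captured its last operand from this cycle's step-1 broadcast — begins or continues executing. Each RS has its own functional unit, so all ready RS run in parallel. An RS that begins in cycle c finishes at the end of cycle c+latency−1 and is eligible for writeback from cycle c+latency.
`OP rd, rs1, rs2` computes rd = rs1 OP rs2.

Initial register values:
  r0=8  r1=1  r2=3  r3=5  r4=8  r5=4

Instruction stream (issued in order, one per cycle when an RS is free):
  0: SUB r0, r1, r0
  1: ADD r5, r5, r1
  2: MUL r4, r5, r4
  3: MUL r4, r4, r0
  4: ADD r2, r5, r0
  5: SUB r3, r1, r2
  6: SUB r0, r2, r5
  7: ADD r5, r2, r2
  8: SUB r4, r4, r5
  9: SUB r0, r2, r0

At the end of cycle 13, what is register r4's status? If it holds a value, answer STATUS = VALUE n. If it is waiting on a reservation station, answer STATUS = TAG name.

  c1: issue SUB r0<-Add1  regs: r0:Add1,r1:1,r2:3,r3:5,r4:8,r5:4
  c2: issue ADD r5<-Add2  regs: r0:Add1,r1:1,r2:3,r3:5,r4:8,r5:Add2
  c3: CDB Add1=-7; issue MUL r4<-Mul1  regs: r0:-7,r1:1,r2:3,r3:5,r4:Mul1,r5:Add2
  c4: CDB Add2=5; issue MUL r4<-Mul2  regs: r0:-7,r1:1,r2:3,r3:5,r4:Mul2,r5:5
  c5: issue ADD r2<-Add1  regs: r0:-7,r1:1,r2:Add1,r3:5,r4:Mul2,r5:5
  c6: issue SUB r3<-Add2  regs: r0:-7,r1:1,r2:Add1,r3:Add2,r4:Mul2,r5:5
  c7: CDB Add1=-2; issue SUB r0<-Add1  regs: r0:Add1,r1:1,r2:-2,r3:Add2,r4:Mul2,r5:5
  c8: CDB Mul1=40; stall  regs: r0:Add1,r1:1,r2:-2,r3:Add2,r4:Mul2,r5:5
  c9: CDB Add1=-7; issue ADD r5<-Add1  regs: r0:-7,r1:1,r2:-2,r3:Add2,r4:Mul2,r5:Add1
  c10: CDB Add2=3; issue SUB r4<-Add2  regs: r0:-7,r1:1,r2:-2,r3:3,r4:Add2,r5:Add1
  c11: CDB Add1=-4; issue SUB r0<-Add1  regs: r0:Add1,r1:1,r2:-2,r3:3,r4:Add2,r5:-4
  c12: CDB Mul2=-280  regs: r0:Add1,r1:1,r2:-2,r3:3,r4:Add2,r5:-4
  c13: CDB Add1=5  regs: r0:5,r1:1,r2:-2,r3:3,r4:Add2,r5:-4

STATUS = TAG Add2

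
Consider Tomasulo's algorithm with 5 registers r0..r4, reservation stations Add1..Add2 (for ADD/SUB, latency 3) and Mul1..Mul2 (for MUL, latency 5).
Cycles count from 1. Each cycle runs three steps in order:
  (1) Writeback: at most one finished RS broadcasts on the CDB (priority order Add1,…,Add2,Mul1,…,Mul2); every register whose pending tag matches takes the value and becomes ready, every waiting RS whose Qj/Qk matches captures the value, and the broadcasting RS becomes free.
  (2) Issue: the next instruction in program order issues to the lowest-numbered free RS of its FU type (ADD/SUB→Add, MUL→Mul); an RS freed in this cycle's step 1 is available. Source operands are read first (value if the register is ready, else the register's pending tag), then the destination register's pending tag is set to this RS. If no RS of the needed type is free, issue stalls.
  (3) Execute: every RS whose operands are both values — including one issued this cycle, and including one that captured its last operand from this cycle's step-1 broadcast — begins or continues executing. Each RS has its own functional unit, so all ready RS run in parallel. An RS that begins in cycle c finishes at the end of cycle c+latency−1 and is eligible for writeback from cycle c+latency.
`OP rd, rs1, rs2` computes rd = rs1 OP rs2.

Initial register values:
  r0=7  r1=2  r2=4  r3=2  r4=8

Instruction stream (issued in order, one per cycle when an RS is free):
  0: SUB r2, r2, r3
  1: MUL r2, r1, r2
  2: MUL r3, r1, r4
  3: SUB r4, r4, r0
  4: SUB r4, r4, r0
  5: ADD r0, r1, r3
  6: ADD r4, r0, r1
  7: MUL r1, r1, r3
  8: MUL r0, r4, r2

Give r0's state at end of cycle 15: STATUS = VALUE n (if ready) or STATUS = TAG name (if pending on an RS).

STATUS = TAG Mul2

cycle 1: issue SUB r2<-Add1 // r0:7,r1:2,r2:Add1,r3:2,r4:8
cycle 2: issue MUL r2<-Mul1 // r0:7,r1:2,r2:Mul1,r3:2,r4:8
cycle 3: issue MUL r3<-Mul2 // r0:7,r1:2,r2:Mul1,r3:Mul2,r4:8
cycle 4: CDB Add1=2; issue SUB r4<-Add1 // r0:7,r1:2,r2:Mul1,r3:Mul2,r4:Add1
cycle 5: issue SUB r4<-Add2 // r0:7,r1:2,r2:Mul1,r3:Mul2,r4:Add2
cycle 6: stall // r0:7,r1:2,r2:Mul1,r3:Mul2,r4:Add2
cycle 7: CDB Add1=1; issue ADD r0<-Add1 // r0:Add1,r1:2,r2:Mul1,r3:Mul2,r4:Add2
cycle 8: CDB Mul2=16; stall // r0:Add1,r1:2,r2:Mul1,r3:16,r4:Add2
cycle 9: CDB Mul1=4; stall // r0:Add1,r1:2,r2:4,r3:16,r4:Add2
cycle 10: CDB Add2=-6; issue ADD r4<-Add2 // r0:Add1,r1:2,r2:4,r3:16,r4:Add2
cycle 11: CDB Add1=18; issue MUL r1<-Mul1 // r0:18,r1:Mul1,r2:4,r3:16,r4:Add2
cycle 12: issue MUL r0<-Mul2 // r0:Mul2,r1:Mul1,r2:4,r3:16,r4:Add2
cycle 13: - // r0:Mul2,r1:Mul1,r2:4,r3:16,r4:Add2
cycle 14: CDB Add2=20 // r0:Mul2,r1:Mul1,r2:4,r3:16,r4:20
cycle 15: - // r0:Mul2,r1:Mul1,r2:4,r3:16,r4:20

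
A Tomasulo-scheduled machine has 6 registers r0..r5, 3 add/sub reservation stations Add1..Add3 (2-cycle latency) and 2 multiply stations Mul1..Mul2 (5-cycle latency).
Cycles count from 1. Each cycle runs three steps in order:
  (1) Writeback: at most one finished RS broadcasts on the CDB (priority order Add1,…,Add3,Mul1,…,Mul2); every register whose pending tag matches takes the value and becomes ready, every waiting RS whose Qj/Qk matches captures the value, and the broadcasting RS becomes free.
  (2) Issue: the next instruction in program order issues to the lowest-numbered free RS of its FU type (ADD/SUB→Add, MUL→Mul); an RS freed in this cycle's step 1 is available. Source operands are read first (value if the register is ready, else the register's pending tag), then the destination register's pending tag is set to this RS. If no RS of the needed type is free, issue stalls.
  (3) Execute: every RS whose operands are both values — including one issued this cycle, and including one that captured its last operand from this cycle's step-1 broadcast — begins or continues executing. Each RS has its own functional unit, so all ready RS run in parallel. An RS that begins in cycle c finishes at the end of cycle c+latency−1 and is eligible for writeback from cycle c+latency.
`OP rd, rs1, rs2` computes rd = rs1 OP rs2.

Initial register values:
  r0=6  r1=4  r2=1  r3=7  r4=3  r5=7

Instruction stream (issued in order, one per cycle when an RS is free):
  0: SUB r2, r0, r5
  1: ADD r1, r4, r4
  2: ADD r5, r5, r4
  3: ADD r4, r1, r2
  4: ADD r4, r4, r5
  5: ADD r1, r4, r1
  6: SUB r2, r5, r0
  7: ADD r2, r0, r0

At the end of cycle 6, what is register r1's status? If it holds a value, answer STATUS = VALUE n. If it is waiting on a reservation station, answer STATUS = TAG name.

cycle 1: issue SUB r2<-Add1 // r0:6,r1:4,r2:Add1,r3:7,r4:3,r5:7
cycle 2: issue ADD r1<-Add2 // r0:6,r1:Add2,r2:Add1,r3:7,r4:3,r5:7
cycle 3: CDB Add1=-1; issue ADD r5<-Add1 // r0:6,r1:Add2,r2:-1,r3:7,r4:3,r5:Add1
cycle 4: CDB Add2=6; issue ADD r4<-Add2 // r0:6,r1:6,r2:-1,r3:7,r4:Add2,r5:Add1
cycle 5: CDB Add1=10; issue ADD r4<-Add1 // r0:6,r1:6,r2:-1,r3:7,r4:Add1,r5:10
cycle 6: CDB Add2=5; issue ADD r1<-Add2 // r0:6,r1:Add2,r2:-1,r3:7,r4:Add1,r5:10

STATUS = TAG Add2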